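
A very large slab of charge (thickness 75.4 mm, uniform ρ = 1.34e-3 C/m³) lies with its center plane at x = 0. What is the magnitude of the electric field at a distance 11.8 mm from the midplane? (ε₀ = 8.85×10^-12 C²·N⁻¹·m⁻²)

By symmetry E is perpendicular to the slab. A Gaussian pillbox from −11.8 mm to +11.8 mm (face area A) lies entirely within the slab.
Q_enc = ρ·(2x)·A and flux = 2EA, so 2EA = 2ρxA/ε₀ ⇒ E = |ρ|x/ε₀.
E = (1.34e-3)(0.0118)/(8.85×10^-12) = 1.79e6 N/C.

E = 1.79e6 N/C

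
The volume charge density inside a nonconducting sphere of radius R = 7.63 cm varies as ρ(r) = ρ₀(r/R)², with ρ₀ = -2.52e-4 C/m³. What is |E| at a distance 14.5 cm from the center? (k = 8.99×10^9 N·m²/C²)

Symmetry ⇒ E = E(r) r̂. Gaussian sphere of radius r = 14.5 cm (r > R, all charge enclosed).
Q_enc = 4π ∫₀^R ρ₀(r'/R)^2 r'² dr' = 4πρ₀R³/5 = -2.813e-7 C.
Since E is radial and uniform over the Gaussian sphere, Φ = E·4πr² = Q_enc/ε₀.
E = k|Q_enc|/r² = (8.99×10^9)(2.813×10^-7)/(0.145)² = 1.20×10^5 N/C.

1.20×10^5 N/C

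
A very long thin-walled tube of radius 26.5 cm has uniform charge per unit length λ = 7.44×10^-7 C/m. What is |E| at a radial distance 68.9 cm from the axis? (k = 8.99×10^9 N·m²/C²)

|E| = 1.94×10^4 N/C

Choose a coaxial cylinder of radius r = 68.9 cm (arbitrary length L) as the Gaussian surface (r > 26.5 cm).
The full line charge is enclosed: λ_enc = 7.44e-7 C/m.
Applying ∮E·dA = Q_enc/ε₀ with the end caps contributing no flux:
E = 2k|λ_enc|/r = 2(8.99×10^9)(7.44×10^-7)/(0.689) = 1.94e4 N/C.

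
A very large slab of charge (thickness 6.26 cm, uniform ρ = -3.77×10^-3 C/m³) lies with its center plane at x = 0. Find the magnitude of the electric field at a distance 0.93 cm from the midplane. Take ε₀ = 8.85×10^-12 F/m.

By symmetry E is perpendicular to the slab. A Gaussian pillbox from −0.93 cm to +0.93 cm (face area A) lies entirely within the slab.
Q_enc = ρ·(2x)·A and flux = 2EA, so 2EA = 2ρxA/ε₀ ⇒ E = |ρ|x/ε₀.
E = (3.77×10^-3)(0.0093)/(8.85×10^-12) = 3.96×10^6 N/C.

3.96e6 N/C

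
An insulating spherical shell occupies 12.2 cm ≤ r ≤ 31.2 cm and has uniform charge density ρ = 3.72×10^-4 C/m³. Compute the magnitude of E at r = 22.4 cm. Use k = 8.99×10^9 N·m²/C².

|E| ≈ 2.63×10^6 V/m

Symmetry ⇒ E = E(r) r̂. Gaussian sphere of radius r = 22.4 cm (within the shell material, 12.2 cm < r < 31.2 cm).
Enclosed charge is the volume from a to r: Q_enc = (4π/3)ρ(r³ − a³) = 1.468×10^-5 C.
Gauss's law: E·4πr² = Q_enc/ε₀.
E = k|Q_enc|/r² = (8.99×10^9)(1.468×10^-5)/(0.224)² = 2.63×10^6 N/C.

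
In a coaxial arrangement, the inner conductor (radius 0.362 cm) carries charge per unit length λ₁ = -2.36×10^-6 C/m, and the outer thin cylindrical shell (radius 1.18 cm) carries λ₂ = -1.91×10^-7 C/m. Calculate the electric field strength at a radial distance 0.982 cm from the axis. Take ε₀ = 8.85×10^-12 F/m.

E = 4.32e6 V/m

Choose a coaxial cylinder of radius r = 0.982 cm (arbitrary length L) as the Gaussian surface (between the conductors, 0.362 cm < r < 1.18 cm).
The shell at 1.18 cm lies outside the Gaussian surface, so λ_enc = λ₁ = -2.36×10^-6 C/m.
Applying ∮E·dA = Q_enc/ε₀ with the end caps contributing no flux:
E = |λ_enc|/(2πε₀r) = (2.36e-6)/(2π·8.85×10^-12·0.00982) = 4.32e6 N/C.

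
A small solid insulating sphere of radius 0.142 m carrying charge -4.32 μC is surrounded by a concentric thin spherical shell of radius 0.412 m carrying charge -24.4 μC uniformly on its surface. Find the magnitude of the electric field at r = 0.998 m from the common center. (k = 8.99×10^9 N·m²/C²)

Symmetry ⇒ E = E(r) r̂. Gaussian sphere of radius r = 0.998 m (r > 0.412 m, enclosing both).
Q_enc = (-4.32 μC) + (-24.4 μC) = -2.872×10^-5 C.
Gauss's law: E·4πr² = Q_enc/ε₀.
E = k|Q_enc|/r² = (8.99×10^9)(2.872×10^-5)/(0.998)² = 2.59×10^5 N/C.

E = 2.59e5 N/C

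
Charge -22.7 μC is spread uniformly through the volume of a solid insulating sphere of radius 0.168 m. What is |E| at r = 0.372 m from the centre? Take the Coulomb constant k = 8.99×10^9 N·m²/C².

E = 1.47×10^6 V/m

By spherical symmetry E is radial; choose a Gaussian sphere of radius r = 0.372 m (r > R, so the entire charge is enclosed).
Q_enc = -22.7 μC = -2.27e-5 C.
Since E is radial and uniform over the Gaussian sphere, Φ = E·4πr² = Q_enc/ε₀.
E = k|Q_enc|/r² = (8.99×10^9)(2.27×10^-5)/(0.372)² = 1.47×10^6 N/C.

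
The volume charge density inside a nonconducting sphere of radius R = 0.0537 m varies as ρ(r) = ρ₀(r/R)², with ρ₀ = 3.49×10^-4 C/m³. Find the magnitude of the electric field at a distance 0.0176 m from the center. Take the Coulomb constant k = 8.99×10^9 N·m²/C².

Use a concentric Gaussian sphere at r = 0.0176 m (r < R).
Q_enc = ∫₀^r ρ(r')·4πr'² dr' = (4πρ₀/R²) ∫₀^r r'^4 dr' = 4πρ₀ r^5/(5·R²) = 5.137×10^-10 C.
Applying ∮E·dA = Q_enc/ε₀ with Φ = E(4πr²):
E = k|Q_enc|/r² = (8.99×10^9)(5.137e-10)/(0.0176)² = 1.49×10^4 N/C.

E = 1.49×10^4 V/m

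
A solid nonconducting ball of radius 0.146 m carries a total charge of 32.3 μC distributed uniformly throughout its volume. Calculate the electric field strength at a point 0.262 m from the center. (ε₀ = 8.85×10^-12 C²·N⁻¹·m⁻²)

4.23×10^6 N/C

Symmetry ⇒ E = E(r) r̂. Gaussian sphere of radius r = 0.262 m (r > R, so the entire charge is enclosed).
Q_enc = 32.3 μC = 3.23e-5 C.
Applying ∮E·dA = Q_enc/ε₀ with Φ = E(4πr²):
E = |Q_enc|/(4πε₀r²) = (3.23×10^-5)/(4π·8.85×10^-12·(0.262)²) = 4.23×10^6 N/C.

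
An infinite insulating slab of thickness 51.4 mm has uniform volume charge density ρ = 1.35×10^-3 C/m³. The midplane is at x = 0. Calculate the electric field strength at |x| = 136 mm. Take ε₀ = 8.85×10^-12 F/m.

E ≈ 3.92e6 V/m

The point |x| = 136 mm lies outside the slab (half-thickness 0.0257 m). A symmetric pillbox spanning the full slab encloses Q_enc = ρ·d·A.
Flux = 2EA ⇒ E = |ρ|d/(2ε₀), independent of distance outside.
E = (1.35×10^-3)(0.0514)/(2·8.85×10^-12) = 3.92×10^6 N/C.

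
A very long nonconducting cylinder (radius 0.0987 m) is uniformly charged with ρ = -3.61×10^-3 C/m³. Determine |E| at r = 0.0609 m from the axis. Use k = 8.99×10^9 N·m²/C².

1.24e7 V/m

Take a coaxial cylindrical Gaussian surface of radius r = 0.0609 m and length L (r < R).
Enclosed charge per unit length: λ_enc = ρ·πr² = (-3.61×10^-3)π(0.0609)² = -4.206e-5 C/m.
Since E is radial and uniform over the curved surface, Φ = E·2πrL = Q_enc/ε₀ = λ_enc L/ε₀.
E = 2k|λ_enc|/r = 2(8.99×10^9)(4.206×10^-5)/(0.0609) = 1.24×10^7 N/C.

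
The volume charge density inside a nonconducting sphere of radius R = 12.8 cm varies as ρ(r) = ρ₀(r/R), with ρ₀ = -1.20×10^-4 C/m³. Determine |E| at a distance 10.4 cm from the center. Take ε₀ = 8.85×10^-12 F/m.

Symmetry ⇒ E = E(r) r̂. Gaussian sphere of radius r = 10.4 cm (r < R).
Q_enc = ∫₀^r ρ(r')·4πr'² dr' = (4πρ₀/R) ∫₀^r r'^3 dr' = 4πρ₀ r^4/(4·R) = -3.446×10^-7 C.
Applying ∮E·dA = Q_enc/ε₀ with Φ = E(4πr²):
E = |Q_enc|/(4πε₀r²) = (3.446×10^-7)/(4π·8.85×10^-12·(0.104)²) = 2.86×10^5 N/C.

E ≈ 2.86×10^5 N/C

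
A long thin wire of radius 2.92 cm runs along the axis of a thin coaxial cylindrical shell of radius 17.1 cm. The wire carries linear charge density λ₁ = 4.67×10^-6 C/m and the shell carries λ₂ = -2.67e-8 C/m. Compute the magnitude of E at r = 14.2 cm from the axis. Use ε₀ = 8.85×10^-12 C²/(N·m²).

5.91e5 N/C

Choose a coaxial cylinder of radius r = 14.2 cm (arbitrary length L) as the Gaussian surface (between the conductors, 2.92 cm < r < 17.1 cm).
The shell at 17.1 cm lies outside the Gaussian surface, so λ_enc = λ₁ = 4.67e-6 C/m.
Applying ∮E·dA = Q_enc/ε₀ with the end caps contributing no flux:
E = |λ_enc|/(2πε₀r) = (4.67e-6)/(2π·8.85×10^-12·0.142) = 5.91e5 N/C.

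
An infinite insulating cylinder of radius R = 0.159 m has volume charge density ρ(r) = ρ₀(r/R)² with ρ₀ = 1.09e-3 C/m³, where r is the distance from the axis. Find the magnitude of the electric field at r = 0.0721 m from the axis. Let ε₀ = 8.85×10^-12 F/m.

4.56×10^5 N/C

By cylindrical symmetry E is radial; use a coaxial Gaussian cylinder of radius 0.0721 m and length L (r < R).
Integrating ρ over the cross-section to radius r: λ_enc = (2πρ₀/R²) ∫₀^r r'^3 dr' = 2πρ₀ r^4/(4·R²) = 1.83×10^-6 C/m.
Gauss's law: E·2πrL = λ_enc L/ε₀.
E = |λ_enc|/(2πε₀r) = (1.83×10^-6)/(2π·8.85×10^-12·0.0721) = 4.56×10^5 N/C.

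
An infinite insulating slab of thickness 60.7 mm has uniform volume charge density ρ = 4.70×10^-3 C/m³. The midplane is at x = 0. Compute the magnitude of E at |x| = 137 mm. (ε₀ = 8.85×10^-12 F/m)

The point |x| = 137 mm lies outside the slab (half-thickness 0.03035 m). A symmetric pillbox spanning the full slab encloses Q_enc = ρ·d·A.
Flux = 2EA ⇒ E = |ρ|d/(2ε₀), independent of distance outside.
E = (4.70×10^-3)(0.0607)/(2·8.85×10^-12) = 1.61×10^7 N/C.

|E| ≈ 1.61×10^7 N/C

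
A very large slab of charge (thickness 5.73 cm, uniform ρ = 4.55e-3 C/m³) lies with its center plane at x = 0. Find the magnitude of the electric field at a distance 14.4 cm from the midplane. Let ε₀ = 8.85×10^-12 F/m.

The point |x| = 14.4 cm lies outside the slab (half-thickness 0.02865 m). A symmetric pillbox spanning the full slab encloses Q_enc = ρ·d·A.
Flux = 2EA ⇒ E = |ρ|d/(2ε₀), independent of distance outside.
E = (4.55×10^-3)(0.0573)/(2·8.85×10^-12) = 1.47×10^7 N/C.

|E| ≈ 1.47×10^7 V/m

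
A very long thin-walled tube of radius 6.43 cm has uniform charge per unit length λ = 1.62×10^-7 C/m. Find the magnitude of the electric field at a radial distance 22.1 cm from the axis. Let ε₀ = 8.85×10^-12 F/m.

Coaxial Gaussian cylinder, radius r = 22.1 cm, length L (r > 6.43 cm).
The full line charge is enclosed: λ_enc = 1.62×10^-7 C/m.
By Gauss's law (flux through the curved wall only), E·2πrL = λ_enc L/ε₀.
E = |λ_enc|/(2πε₀r) = (1.62×10^-7)/(2π·8.85×10^-12·0.221) = 1.32×10^4 N/C.

E ≈ 1.32×10^4 V/m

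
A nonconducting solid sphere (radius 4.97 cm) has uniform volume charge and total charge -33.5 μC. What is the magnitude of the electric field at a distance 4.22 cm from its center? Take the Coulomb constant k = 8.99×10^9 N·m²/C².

By spherical symmetry E is radial; choose a Gaussian sphere of radius r = 4.22 cm (r < R).
Only the charge within r is enclosed: Q_enc = Q·(r/R)³ = (-33.5 μC)·(4.22 cm/4.97 cm)³ = -2.051×10^-5 C.
Applying ∮E·dA = Q_enc/ε₀ with Φ = E(4πr²):
E = k|Q_enc|/r² = (8.99×10^9)(2.051×10^-5)/(0.0422)² = 1.04×10^8 N/C.

|E| ≈ 1.04×10^8 N/C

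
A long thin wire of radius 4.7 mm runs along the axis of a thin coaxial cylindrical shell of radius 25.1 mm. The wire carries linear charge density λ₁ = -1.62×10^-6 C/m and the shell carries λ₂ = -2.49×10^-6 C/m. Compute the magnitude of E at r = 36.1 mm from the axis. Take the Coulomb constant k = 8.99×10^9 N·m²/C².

By cylindrical symmetry E is radial; use a coaxial Gaussian cylinder of radius 36.1 mm and length L (r > 25.1 mm, enclosing both).
λ_enc = λ₁ + λ₂ = (-1.62e-6) + (-2.49×10^-6) = -4.11e-6 C/m.
Gauss's law: E·2πrL = λ_enc L/ε₀.
E = 2k|λ_enc|/r = 2(8.99×10^9)(4.11e-6)/(0.0361) = 2.05×10^6 N/C.

E = 2.05×10^6 N/C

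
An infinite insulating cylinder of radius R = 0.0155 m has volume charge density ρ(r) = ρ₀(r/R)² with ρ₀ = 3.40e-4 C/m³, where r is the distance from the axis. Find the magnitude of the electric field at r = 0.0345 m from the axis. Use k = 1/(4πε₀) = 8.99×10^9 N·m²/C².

By cylindrical symmetry E is radial; use a coaxial Gaussian cylinder of radius 0.0345 m and length L (r > R, full charge per length enclosed).
λ_enc = 2π ∫₀^R ρ₀(r'/R)^2 r' dr' = 2πρ₀R²/4 = 1.283e-7 C/m.
Gauss's law: E·2πrL = λ_enc L/ε₀.
E = 2k|λ_enc|/r = 2(8.99×10^9)(1.283×10^-7)/(0.0345) = 6.69e4 N/C.

E ≈ 6.69e4 N/C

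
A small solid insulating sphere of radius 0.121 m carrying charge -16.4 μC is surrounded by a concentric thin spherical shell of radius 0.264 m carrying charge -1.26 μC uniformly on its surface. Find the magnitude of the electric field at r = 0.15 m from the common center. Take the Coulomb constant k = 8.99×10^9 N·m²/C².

By spherical symmetry E is radial; choose a Gaussian sphere of radius r = 0.15 m (between the bodies, 0.121 m < r < 0.264 m).
The shell at 0.264 m lies outside the Gaussian surface, so Q_enc = -16.4 μC = -1.64×10^-5 C.
By Gauss's law, ∮E·dA = E·4πr² = Q_enc/ε₀.
E = k|Q_enc|/r² = (8.99×10^9)(1.64×10^-5)/(0.15)² = 6.55e6 N/C.

|E| = 6.55e6 N/C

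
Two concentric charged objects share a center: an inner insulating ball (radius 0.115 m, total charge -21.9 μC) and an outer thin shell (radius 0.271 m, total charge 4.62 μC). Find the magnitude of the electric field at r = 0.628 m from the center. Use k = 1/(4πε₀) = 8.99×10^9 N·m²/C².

E ≈ 3.94×10^5 N/C

By spherical symmetry E is radial; choose a Gaussian sphere of radius r = 0.628 m (r > 0.271 m, enclosing both).
Q_enc = (-21.9 μC) + (4.62 μC) = -1.728×10^-5 C.
Gauss's law: E·4πr² = Q_enc/ε₀.
E = k|Q_enc|/r² = (8.99×10^9)(1.728×10^-5)/(0.628)² = 3.94×10^5 N/C.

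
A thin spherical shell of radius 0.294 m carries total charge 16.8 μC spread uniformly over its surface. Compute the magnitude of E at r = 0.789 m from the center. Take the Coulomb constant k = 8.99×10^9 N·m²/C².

Symmetry ⇒ E = E(r) r̂. Gaussian sphere of radius r = 0.789 m (r > 0.294 m).
The entire shell is enclosed: Q_enc = 1.68×10^-5 C.
Gauss's law: E·4πr² = Q_enc/ε₀.
E = k|Q_enc|/r² = (8.99×10^9)(1.68×10^-5)/(0.789)² = 2.43×10^5 N/C.

2.43×10^5 V/m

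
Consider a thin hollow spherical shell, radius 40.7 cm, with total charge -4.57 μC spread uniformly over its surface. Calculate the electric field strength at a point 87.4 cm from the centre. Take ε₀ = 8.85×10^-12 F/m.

|E| = 5.38×10^4 V/m

Use a concentric Gaussian sphere at r = 87.4 cm (r > 40.7 cm).
The entire shell is enclosed: Q_enc = -4.57×10^-6 C.
Since E is radial and uniform over the Gaussian sphere, Φ = E·4πr² = Q_enc/ε₀.
E = |Q_enc|/(4πε₀r²) = (4.57×10^-6)/(4π·8.85×10^-12·(0.874)²) = 5.38e4 N/C.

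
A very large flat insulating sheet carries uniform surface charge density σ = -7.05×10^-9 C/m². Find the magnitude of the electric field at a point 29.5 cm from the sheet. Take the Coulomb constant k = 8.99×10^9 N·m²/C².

Choose a cylindrical pillbox piercing the sheet, end faces (area A) parallel to it.
Flux Φ = 2EA and Q_enc = σA, so 2EA = σA/ε₀ ⇒ E = |σ|/(2ε₀), independent of distance.
E = 2πk|σ| = 2π(8.99×10^9)(7.05×10^-9) = 398 N/C.

E ≈ 398 V/m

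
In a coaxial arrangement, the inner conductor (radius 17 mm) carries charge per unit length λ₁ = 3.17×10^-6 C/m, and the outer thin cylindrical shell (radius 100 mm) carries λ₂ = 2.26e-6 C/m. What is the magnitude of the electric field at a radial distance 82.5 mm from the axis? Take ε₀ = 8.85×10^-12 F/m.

E = 6.91×10^5 N/C

Coaxial Gaussian cylinder, radius r = 82.5 mm, length L (between the conductors, 17 mm < r < 100 mm).
Only the inner wire is enclosed; the outer shell contributes nothing inside itself. λ_enc = λ₁ = 3.17×10^-6 C/m.
By Gauss's law (flux through the curved wall only), E·2πrL = λ_enc L/ε₀.
E = |λ_enc|/(2πε₀r) = (3.17×10^-6)/(2π·8.85×10^-12·0.0825) = 6.91×10^5 N/C.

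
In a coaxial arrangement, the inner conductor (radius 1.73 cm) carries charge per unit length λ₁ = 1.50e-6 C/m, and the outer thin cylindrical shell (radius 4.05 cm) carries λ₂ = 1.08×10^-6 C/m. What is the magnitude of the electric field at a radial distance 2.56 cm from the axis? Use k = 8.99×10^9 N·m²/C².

By cylindrical symmetry E is radial; use a coaxial Gaussian cylinder of radius 2.56 cm and length L (between the conductors, 1.73 cm < r < 4.05 cm).
Only the inner wire is enclosed; the outer shell contributes nothing inside itself. λ_enc = λ₁ = 1.50×10^-6 C/m.
By Gauss's law (flux through the curved wall only), E·2πrL = λ_enc L/ε₀.
E = 2k|λ_enc|/r = 2(8.99×10^9)(1.50×10^-6)/(0.0256) = 1.05e6 N/C.

|E| ≈ 1.05e6 N/C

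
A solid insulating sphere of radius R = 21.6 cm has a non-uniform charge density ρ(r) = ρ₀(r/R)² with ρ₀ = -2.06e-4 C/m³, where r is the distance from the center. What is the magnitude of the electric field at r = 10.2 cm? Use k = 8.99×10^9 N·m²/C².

1.06×10^5 V/m

Symmetry ⇒ E = E(r) r̂. Gaussian sphere of radius r = 10.2 cm (r < R).
Q_enc = ∫₀^r ρ(r')·4πr'² dr' = (4πρ₀/R²) ∫₀^r r'^4 dr' = 4πρ₀ r^5/(5·R²) = -1.225e-7 C.
Since E is radial and uniform over the Gaussian sphere, Φ = E·4πr² = Q_enc/ε₀.
E = k|Q_enc|/r² = (8.99×10^9)(1.225×10^-7)/(0.102)² = 1.06×10^5 N/C.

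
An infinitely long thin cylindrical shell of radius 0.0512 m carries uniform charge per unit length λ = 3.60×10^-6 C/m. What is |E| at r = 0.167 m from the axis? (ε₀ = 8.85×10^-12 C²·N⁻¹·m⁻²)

Coaxial Gaussian cylinder, radius r = 0.167 m, length L (r > 0.0512 m).
The full line charge is enclosed: λ_enc = 3.60e-6 C/m.
Gauss's law: E·2πrL = λ_enc L/ε₀.
E = |λ_enc|/(2πε₀r) = (3.60×10^-6)/(2π·8.85×10^-12·0.167) = 3.88e5 N/C.

3.88×10^5 N/C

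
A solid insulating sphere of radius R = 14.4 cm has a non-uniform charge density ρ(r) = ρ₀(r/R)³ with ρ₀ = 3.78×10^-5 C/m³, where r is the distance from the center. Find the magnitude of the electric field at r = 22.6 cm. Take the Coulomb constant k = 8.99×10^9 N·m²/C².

Symmetry ⇒ E = E(r) r̂. Gaussian sphere of radius r = 22.6 cm (r > R, all charge enclosed).
Q_enc = 4π ∫₀^R ρ₀(r'/R)^3 r'² dr' = 4πρ₀R³/6 = 2.364e-7 C.
By Gauss's law, ∮E·dA = E·4πr² = Q_enc/ε₀.
E = k|Q_enc|/r² = (8.99×10^9)(2.364×10^-7)/(0.226)² = 4.16e4 N/C.

E = 4.16×10^4 N/C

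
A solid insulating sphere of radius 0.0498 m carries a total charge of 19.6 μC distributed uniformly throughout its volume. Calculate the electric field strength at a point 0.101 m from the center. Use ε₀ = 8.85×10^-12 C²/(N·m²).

Use a concentric Gaussian sphere at r = 0.101 m (r > R, so the entire charge is enclosed).
Q_enc = 19.6 μC = 1.96×10^-5 C.
Gauss's law: E·4πr² = Q_enc/ε₀.
E = |Q_enc|/(4πε₀r²) = (1.96×10^-5)/(4π·8.85×10^-12·(0.101)²) = 1.73e7 N/C.

E = 1.73e7 N/C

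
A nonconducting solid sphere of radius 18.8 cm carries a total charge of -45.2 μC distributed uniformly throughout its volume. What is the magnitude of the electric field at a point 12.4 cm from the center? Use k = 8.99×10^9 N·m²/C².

E = 7.58e6 N/C

Use a concentric Gaussian sphere at r = 12.4 cm (r < R).
For a uniform sphere the enclosed fraction is (r/R)³, so Q_enc = (-45.2 μC)(0.124/0.188)³ = -1.297×10^-5 C.
Applying ∮E·dA = Q_enc/ε₀ with Φ = E(4πr²):
E = k|Q_enc|/r² = (8.99×10^9)(1.297×10^-5)/(0.124)² = 7.58×10^6 N/C.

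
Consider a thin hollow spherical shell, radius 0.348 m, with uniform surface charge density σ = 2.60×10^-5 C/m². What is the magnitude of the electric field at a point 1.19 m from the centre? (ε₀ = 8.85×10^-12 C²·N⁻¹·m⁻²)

E ≈ 2.51e5 V/m

Symmetry ⇒ E = E(r) r̂. Gaussian sphere of radius r = 1.19 m (r > 0.348 m).
The entire shell is enclosed: Q_enc = σ·4πR² = (2.60×10^-5)·4π·(0.348)² = 3.957×10^-5 C.
Gauss's law: E·4πr² = Q_enc/ε₀.
E = |Q_enc|/(4πε₀r²) = (3.957×10^-5)/(4π·8.85×10^-12·(1.19)²) = 2.51×10^5 N/C.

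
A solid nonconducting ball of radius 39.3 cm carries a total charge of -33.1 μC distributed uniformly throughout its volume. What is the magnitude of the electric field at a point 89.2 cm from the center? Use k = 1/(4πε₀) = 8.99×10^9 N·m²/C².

Symmetry ⇒ E = E(r) r̂. Gaussian sphere of radius r = 89.2 cm (r > R, so the entire charge is enclosed).
Q_enc = -33.1 μC = -3.31×10^-5 C.
Gauss's law: E·4πr² = Q_enc/ε₀.
E = k|Q_enc|/r² = (8.99×10^9)(3.31×10^-5)/(0.892)² = 3.74×10^5 N/C.

|E| = 3.74×10^5 N/C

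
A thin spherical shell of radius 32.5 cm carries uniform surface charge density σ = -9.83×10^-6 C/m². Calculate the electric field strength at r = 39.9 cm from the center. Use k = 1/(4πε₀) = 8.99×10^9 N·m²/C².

By spherical symmetry E is radial; choose a Gaussian sphere of radius r = 39.9 cm (r > 32.5 cm).
The entire shell is enclosed: Q_enc = σ·4πR² = (-9.83×10^-6)·4π·(0.325)² = -1.305×10^-5 C.
Gauss's law: E·4πr² = Q_enc/ε₀.
E = k|Q_enc|/r² = (8.99×10^9)(1.305×10^-5)/(0.399)² = 7.37e5 N/C.

|E| = 7.37×10^5 N/C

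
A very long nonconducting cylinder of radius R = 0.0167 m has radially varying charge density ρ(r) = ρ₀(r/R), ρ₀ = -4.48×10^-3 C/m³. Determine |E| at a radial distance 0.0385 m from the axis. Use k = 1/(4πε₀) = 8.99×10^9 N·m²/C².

|E| = 1.22×10^6 N/C

By cylindrical symmetry E is radial; use a coaxial Gaussian cylinder of radius 0.0385 m and length L (r > R, full charge per length enclosed).
λ_enc = 2π ∫₀^R ρ₀(r'/R)^1 r' dr' = 2πρ₀R²/3 = -2.617×10^-6 C/m.
Applying ∮E·dA = Q_enc/ε₀ with the end caps contributing no flux:
E = 2k|λ_enc|/r = 2(8.99×10^9)(2.617×10^-6)/(0.0385) = 1.22e6 N/C.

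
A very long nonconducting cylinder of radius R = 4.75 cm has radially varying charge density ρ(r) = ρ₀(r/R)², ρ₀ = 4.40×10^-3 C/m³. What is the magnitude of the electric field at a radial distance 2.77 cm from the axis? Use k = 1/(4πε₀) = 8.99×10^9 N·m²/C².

Choose a coaxial cylinder of radius r = 2.77 cm (arbitrary length L) as the Gaussian surface (r < R).
λ_enc = ∫₀^r ρ(r')·2πr' dr' = (2πρ₀/R²)·r^4/4 = 1.803e-6 C/m.
Since E is radial and uniform over the curved surface, Φ = E·2πrL = Q_enc/ε₀ = λ_enc L/ε₀.
E = 2k|λ_enc|/r = 2(8.99×10^9)(1.803e-6)/(0.0277) = 1.17e6 N/C.

|E| = 1.17×10^6 N/C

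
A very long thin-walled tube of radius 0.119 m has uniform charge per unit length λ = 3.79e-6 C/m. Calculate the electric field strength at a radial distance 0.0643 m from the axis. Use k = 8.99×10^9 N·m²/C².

E = 0 (no enclosed charge)

Choose a coaxial cylinder of radius r = 0.0643 m (arbitrary length L) as the Gaussian surface (r < 0.119 m, inside the shell).
No charge is enclosed, so Gauss's law gives E·2πrL = 0 ⇒ E = 0.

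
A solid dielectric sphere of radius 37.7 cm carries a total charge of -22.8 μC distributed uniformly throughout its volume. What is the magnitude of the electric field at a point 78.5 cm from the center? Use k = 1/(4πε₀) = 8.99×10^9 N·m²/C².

Use a concentric Gaussian sphere at r = 78.5 cm (r > R, so the entire charge is enclosed).
Q_enc = -22.8 μC = -2.28×10^-5 C.
Applying ∮E·dA = Q_enc/ε₀ with Φ = E(4πr²):
E = k|Q_enc|/r² = (8.99×10^9)(2.28×10^-5)/(0.785)² = 3.33×10^5 N/C.

|E| = 3.33×10^5 N/C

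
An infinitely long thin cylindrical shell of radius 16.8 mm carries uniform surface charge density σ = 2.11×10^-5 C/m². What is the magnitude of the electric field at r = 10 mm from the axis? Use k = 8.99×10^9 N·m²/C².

E = 0 (no enclosed charge)

Take a coaxial cylindrical Gaussian surface of radius r = 10 mm and length L (r < 16.8 mm, inside the shell).
No charge is enclosed, so Gauss's law gives E·2πrL = 0 ⇒ E = 0.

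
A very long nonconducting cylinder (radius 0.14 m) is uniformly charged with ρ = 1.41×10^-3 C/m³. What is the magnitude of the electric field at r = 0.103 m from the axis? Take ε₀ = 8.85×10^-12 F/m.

E ≈ 8.21×10^6 N/C

Take a coaxial cylindrical Gaussian surface of radius r = 0.103 m and length L (r < R).
Enclosed charge per unit length: λ_enc = ρ·πr² = (1.41×10^-3)π(0.103)² = 4.699e-5 C/m.
Since E is radial and uniform over the curved surface, Φ = E·2πrL = Q_enc/ε₀ = λ_enc L/ε₀.
E = |λ_enc|/(2πε₀r) = (4.699×10^-5)/(2π·8.85×10^-12·0.103) = 8.21×10^6 N/C.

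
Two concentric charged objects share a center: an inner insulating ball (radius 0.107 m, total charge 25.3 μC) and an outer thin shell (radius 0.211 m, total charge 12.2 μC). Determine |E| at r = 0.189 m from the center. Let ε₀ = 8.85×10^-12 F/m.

|E| = 6.37×10^6 N/C

Use a concentric Gaussian sphere at r = 0.189 m (between the bodies, 0.107 m < r < 0.211 m).
Only the inner charge is enclosed; the outer shell contributes nothing inside itself. Q_enc = 25.3 μC = 2.53×10^-5 C.
By Gauss's law, ∮E·dA = E·4πr² = Q_enc/ε₀.
E = |Q_enc|/(4πε₀r²) = (2.53e-5)/(4π·8.85×10^-12·(0.189)²) = 6.37×10^6 N/C.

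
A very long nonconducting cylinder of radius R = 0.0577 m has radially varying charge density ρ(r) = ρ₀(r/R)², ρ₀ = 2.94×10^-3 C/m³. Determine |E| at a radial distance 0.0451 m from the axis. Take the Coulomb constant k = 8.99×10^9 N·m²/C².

|E| = 2.29×10^6 N/C

Choose a coaxial cylinder of radius r = 0.0451 m (arbitrary length L) as the Gaussian surface (r < R).
Integrating ρ over the cross-section to radius r: λ_enc = (2πρ₀/R²) ∫₀^r r'^3 dr' = 2πρ₀ r^4/(4·R²) = 5.739×10^-6 C/m.
Gauss's law: E·2πrL = λ_enc L/ε₀.
E = 2k|λ_enc|/r = 2(8.99×10^9)(5.739e-6)/(0.0451) = 2.29×10^6 N/C.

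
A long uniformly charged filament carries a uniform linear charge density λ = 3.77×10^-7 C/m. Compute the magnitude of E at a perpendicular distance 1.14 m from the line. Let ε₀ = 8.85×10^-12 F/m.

5.95×10^3 N/C

By cylindrical symmetry E is radial; use a coaxial Gaussian cylinder of radius 1.14 m and length L.
Q_enc = λL, so λ_enc = 3.77×10^-7 C/m.
Since E is radial and uniform over the curved surface, Φ = E·2πrL = Q_enc/ε₀ = λ_enc L/ε₀.
E = |λ_enc|/(2πε₀r) = (3.77×10^-7)/(2π·8.85×10^-12·1.14) = 5.95×10^3 N/C.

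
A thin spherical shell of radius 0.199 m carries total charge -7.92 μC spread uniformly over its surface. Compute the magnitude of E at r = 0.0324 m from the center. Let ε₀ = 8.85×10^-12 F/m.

|E| = 0 V/m

By spherical symmetry E is radial; choose a Gaussian sphere of radius r = 0.0324 m (inside the shell, r < 0.199 m).
All the charge is outside the Gaussian surface: Q_enc = 0, hence E = 0 everywhere inside the shell.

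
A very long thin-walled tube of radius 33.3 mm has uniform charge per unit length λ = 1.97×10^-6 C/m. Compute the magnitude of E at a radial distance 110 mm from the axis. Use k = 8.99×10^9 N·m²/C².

By cylindrical symmetry E is radial; use a coaxial Gaussian cylinder of radius 110 mm and length L (r > 33.3 mm).
The full line charge is enclosed: λ_enc = 1.97×10^-6 C/m.
By Gauss's law (flux through the curved wall only), E·2πrL = λ_enc L/ε₀.
E = 2k|λ_enc|/r = 2(8.99×10^9)(1.97e-6)/(0.11) = 3.22×10^5 N/C.

E = 3.22e5 N/C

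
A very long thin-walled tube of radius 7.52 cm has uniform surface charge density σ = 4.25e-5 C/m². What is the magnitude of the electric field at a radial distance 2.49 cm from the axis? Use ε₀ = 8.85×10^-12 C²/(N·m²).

Choose a coaxial cylinder of radius r = 2.49 cm (arbitrary length L) as the Gaussian surface (r < 7.52 cm, inside the shell).
No charge is enclosed, so Gauss's law gives E·2πrL = 0 ⇒ E = 0.

E = 0 (no enclosed charge)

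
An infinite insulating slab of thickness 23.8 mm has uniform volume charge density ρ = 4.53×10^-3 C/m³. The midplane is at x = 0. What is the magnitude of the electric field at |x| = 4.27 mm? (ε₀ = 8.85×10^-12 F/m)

By symmetry E is perpendicular to the slab. A Gaussian pillbox from −4.27 mm to +4.27 mm (face area A) lies entirely within the slab.
Q_enc = ρ·(2x)·A and flux = 2EA, so 2EA = 2ρxA/ε₀ ⇒ E = |ρ|x/ε₀.
E = (4.53×10^-3)(0.00427)/(8.85×10^-12) = 2.19e6 N/C.

E ≈ 2.19e6 N/C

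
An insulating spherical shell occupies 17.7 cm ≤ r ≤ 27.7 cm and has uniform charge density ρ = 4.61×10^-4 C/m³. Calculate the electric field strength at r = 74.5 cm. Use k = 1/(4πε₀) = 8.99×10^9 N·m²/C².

Symmetry ⇒ E = E(r) r̂. Gaussian sphere of radius r = 74.5 cm (r > 27.7 cm, enclosing the whole shell).
Q_enc = ρ·(4π/3)(b³ − a³) = (4.61×10^-4)·(4π/3)·((0.277)³ − (0.177)³) = 3.033×10^-5 C.
Applying ∮E·dA = Q_enc/ε₀ with Φ = E(4πr²):
E = k|Q_enc|/r² = (8.99×10^9)(3.033×10^-5)/(0.745)² = 4.91×10^5 N/C.

|E| = 4.91×10^5 N/C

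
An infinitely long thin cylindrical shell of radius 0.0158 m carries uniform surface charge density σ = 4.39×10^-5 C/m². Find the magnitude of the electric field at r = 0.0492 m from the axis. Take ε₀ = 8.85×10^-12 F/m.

|E| ≈ 1.59e6 V/m

Take a coaxial cylindrical Gaussian surface of radius r = 0.0492 m and length L (r > 0.0158 m).
The whole shell is enclosed: λ_enc = σ·2πR = (4.39×10^-5)·2π·(0.0158) = 4.358e-6 C/m.
Since E is radial and uniform over the curved surface, Φ = E·2πrL = Q_enc/ε₀ = λ_enc L/ε₀.
E = |λ_enc|/(2πε₀r) = (4.358×10^-6)/(2π·8.85×10^-12·0.0492) = 1.59e6 N/C.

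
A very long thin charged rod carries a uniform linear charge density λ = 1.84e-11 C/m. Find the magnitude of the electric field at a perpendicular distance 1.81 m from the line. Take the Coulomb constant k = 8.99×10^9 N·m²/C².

E = 0.183 V/m

By cylindrical symmetry E is radial; use a coaxial Gaussian cylinder of radius 1.81 m and length L.
Q_enc = λL, so λ_enc = 1.84×10^-11 C/m.
Gauss's law: E·2πrL = λ_enc L/ε₀.
E = 2k|λ_enc|/r = 2(8.99×10^9)(1.84×10^-11)/(1.81) = 0.183 N/C.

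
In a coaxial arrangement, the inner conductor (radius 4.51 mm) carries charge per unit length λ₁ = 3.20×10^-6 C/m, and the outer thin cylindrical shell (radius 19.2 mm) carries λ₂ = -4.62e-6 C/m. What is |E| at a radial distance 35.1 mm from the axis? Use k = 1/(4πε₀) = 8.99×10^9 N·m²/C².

E ≈ 7.27×10^5 N/C

Take a coaxial cylindrical Gaussian surface of radius r = 35.1 mm and length L (r > 19.2 mm, enclosing both).
λ_enc = λ₁ + λ₂ = (3.20×10^-6) + (-4.62e-6) = -1.42×10^-6 C/m.
By Gauss's law (flux through the curved wall only), E·2πrL = λ_enc L/ε₀.
E = 2k|λ_enc|/r = 2(8.99×10^9)(1.42×10^-6)/(0.0351) = 7.27×10^5 N/C.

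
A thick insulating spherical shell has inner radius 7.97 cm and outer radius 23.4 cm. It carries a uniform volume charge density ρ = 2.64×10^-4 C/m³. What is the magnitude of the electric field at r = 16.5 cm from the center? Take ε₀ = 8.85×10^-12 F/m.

Use a concentric Gaussian sphere at r = 16.5 cm (within the shell material, 7.97 cm < r < 23.4 cm).
Only the shell between 7.97 cm and r is enclosed: Q_enc = ρ·(4π/3)(r³ − a³) = (2.64×10^-4)·(4π/3)·((0.165)³ − (0.0797)³) = 4.408e-6 C.
Since E is radial and uniform over the Gaussian sphere, Φ = E·4πr² = Q_enc/ε₀.
E = |Q_enc|/(4πε₀r²) = (4.408e-6)/(4π·8.85×10^-12·(0.165)²) = 1.46×10^6 N/C.

E ≈ 1.46e6 N/C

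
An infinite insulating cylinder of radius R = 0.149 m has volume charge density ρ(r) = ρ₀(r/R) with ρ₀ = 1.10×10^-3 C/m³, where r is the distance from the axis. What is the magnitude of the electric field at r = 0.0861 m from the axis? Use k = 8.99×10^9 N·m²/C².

Take a coaxial cylindrical Gaussian surface of radius r = 0.0861 m and length L (r < R).
Integrating ρ over the cross-section to radius r: λ_enc = (2πρ₀/R) ∫₀^r r'^2 dr' = 2πρ₀ r^3/(3·R) = 9.869e-6 C/m.
By Gauss's law (flux through the curved wall only), E·2πrL = λ_enc L/ε₀.
E = 2k|λ_enc|/r = 2(8.99×10^9)(9.869×10^-6)/(0.0861) = 2.06×10^6 N/C.

E ≈ 2.06e6 V/m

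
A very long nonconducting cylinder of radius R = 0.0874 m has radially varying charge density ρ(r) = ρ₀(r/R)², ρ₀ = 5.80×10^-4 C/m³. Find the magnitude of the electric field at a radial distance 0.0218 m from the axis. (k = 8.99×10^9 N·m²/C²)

E ≈ 2.22×10^4 N/C

By cylindrical symmetry E is radial; use a coaxial Gaussian cylinder of radius 0.0218 m and length L (r < R).
λ_enc = ∫₀^r ρ(r')·2πr' dr' = (2πρ₀/R²)·r^4/4 = 2.694e-8 C/m.
Applying ∮E·dA = Q_enc/ε₀ with the end caps contributing no flux:
E = 2k|λ_enc|/r = 2(8.99×10^9)(2.694×10^-8)/(0.0218) = 2.22e4 N/C.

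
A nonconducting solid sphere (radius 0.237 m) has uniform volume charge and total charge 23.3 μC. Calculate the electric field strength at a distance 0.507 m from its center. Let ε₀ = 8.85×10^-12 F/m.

By spherical symmetry E is radial; choose a Gaussian sphere of radius r = 0.507 m (r > R, so the entire charge is enclosed).
Q_enc = 23.3 μC = 2.33e-5 C.
Since E is radial and uniform over the Gaussian sphere, Φ = E·4πr² = Q_enc/ε₀.
E = |Q_enc|/(4πε₀r²) = (2.33e-5)/(4π·8.85×10^-12·(0.507)²) = 8.15e5 N/C.

E ≈ 8.15×10^5 N/C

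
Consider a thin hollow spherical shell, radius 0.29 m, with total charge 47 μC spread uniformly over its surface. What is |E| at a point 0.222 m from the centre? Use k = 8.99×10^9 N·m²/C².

E = 0 (no enclosed charge)

Symmetry ⇒ E = E(r) r̂. Gaussian sphere of radius r = 0.222 m (inside the shell, r < 0.29 m).
All the charge is outside the Gaussian surface: Q_enc = 0, hence E = 0 everywhere inside the shell.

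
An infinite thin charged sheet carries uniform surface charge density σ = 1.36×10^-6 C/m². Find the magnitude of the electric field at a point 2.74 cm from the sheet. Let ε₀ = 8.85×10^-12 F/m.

The symmetry is planar: E is normal to the sheet and the same magnitude on both sides. Take a pillbox straddling the sheet with end-cap area A.
Only the two end caps contribute flux: Φ = 2EA. With Q_enc = σA, Gauss's law gives E = |σ|/(2ε₀).
E = |σ|/(2ε₀) = (1.36×10^-6)/(2·8.85×10^-12) = 7.68×10^4 N/C.

7.68e4 V/m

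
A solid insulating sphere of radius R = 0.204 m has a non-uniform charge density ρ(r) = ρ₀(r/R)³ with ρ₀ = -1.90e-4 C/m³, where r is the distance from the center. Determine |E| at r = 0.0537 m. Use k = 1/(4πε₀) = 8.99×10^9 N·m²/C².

E = 3.50×10^3 N/C

Take a concentric spherical Gaussian surface of radius r = 0.0537 m (r < R).
Integrate the density: Q_enc = 4π ∫₀^r ρ₀(r'/R)^3 r'² dr' = 4πρ₀ r^6/(6·R³) = -1.124×10^-9 C.
By Gauss's law, ∮E·dA = E·4πr² = Q_enc/ε₀.
E = k|Q_enc|/r² = (8.99×10^9)(1.124×10^-9)/(0.0537)² = 3.50e3 N/C.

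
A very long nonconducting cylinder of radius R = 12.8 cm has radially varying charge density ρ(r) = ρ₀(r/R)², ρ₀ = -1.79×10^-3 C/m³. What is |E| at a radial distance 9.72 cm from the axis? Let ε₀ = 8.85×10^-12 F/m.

|E| = 2.83×10^6 V/m

Choose a coaxial cylinder of radius r = 9.72 cm (arbitrary length L) as the Gaussian surface (r < R).
λ_enc = ∫₀^r ρ(r')·2πr' dr' = (2πρ₀/R²)·r^4/4 = -1.532e-5 C/m.
By Gauss's law (flux through the curved wall only), E·2πrL = λ_enc L/ε₀.
E = |λ_enc|/(2πε₀r) = (1.532e-5)/(2π·8.85×10^-12·0.0972) = 2.83×10^6 N/C.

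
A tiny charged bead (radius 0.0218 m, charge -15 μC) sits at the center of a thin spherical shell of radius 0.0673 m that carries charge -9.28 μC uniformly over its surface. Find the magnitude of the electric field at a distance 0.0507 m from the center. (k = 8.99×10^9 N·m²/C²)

Take a concentric spherical Gaussian surface of radius r = 0.0507 m (between the bodies, 0.0218 m < r < 0.0673 m).
Only the inner charge is enclosed; the outer shell contributes nothing inside itself. Q_enc = -15 μC = -1.50e-5 C.
Gauss's law: E·4πr² = Q_enc/ε₀.
E = k|Q_enc|/r² = (8.99×10^9)(1.50e-5)/(0.0507)² = 5.25×10^7 N/C.

|E| ≈ 5.25×10^7 V/m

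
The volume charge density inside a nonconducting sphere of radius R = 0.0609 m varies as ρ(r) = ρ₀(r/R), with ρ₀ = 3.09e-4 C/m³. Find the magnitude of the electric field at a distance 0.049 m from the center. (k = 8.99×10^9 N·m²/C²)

Use a concentric Gaussian sphere at r = 0.049 m (r < R).
Integrate the density: Q_enc = 4π ∫₀^r ρ₀(r'/R)^1 r'² dr' = 4πρ₀ r^4/(4·R) = 9.189×10^-8 C.
By Gauss's law, ∮E·dA = E·4πr² = Q_enc/ε₀.
E = k|Q_enc|/r² = (8.99×10^9)(9.189×10^-8)/(0.049)² = 3.44×10^5 N/C.

|E| = 3.44×10^5 V/m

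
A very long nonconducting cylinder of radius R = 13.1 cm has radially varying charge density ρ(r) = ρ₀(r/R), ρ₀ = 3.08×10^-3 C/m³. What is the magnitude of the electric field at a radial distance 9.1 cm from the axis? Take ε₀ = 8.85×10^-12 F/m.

By cylindrical symmetry E is radial; use a coaxial Gaussian cylinder of radius 9.1 cm and length L (r < R).
Integrating ρ over the cross-section to radius r: λ_enc = (2πρ₀/R) ∫₀^r r'^2 dr' = 2πρ₀ r^3/(3·R) = 3.711e-5 C/m.
Gauss's law: E·2πrL = λ_enc L/ε₀.
E = |λ_enc|/(2πε₀r) = (3.711e-5)/(2π·8.85×10^-12·0.091) = 7.33×10^6 N/C.

|E| ≈ 7.33×10^6 N/C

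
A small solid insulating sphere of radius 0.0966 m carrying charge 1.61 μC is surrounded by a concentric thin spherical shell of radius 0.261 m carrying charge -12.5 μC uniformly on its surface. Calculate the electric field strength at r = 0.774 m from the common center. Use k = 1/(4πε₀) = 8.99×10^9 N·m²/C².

E ≈ 1.63×10^5 N/C

Take a concentric spherical Gaussian surface of radius r = 0.774 m (r > 0.261 m, enclosing both).
Q_enc = (1.61 μC) + (-12.5 μC) = -1.089×10^-5 C.
Applying ∮E·dA = Q_enc/ε₀ with Φ = E(4πr²):
E = k|Q_enc|/r² = (8.99×10^9)(1.089×10^-5)/(0.774)² = 1.63e5 N/C.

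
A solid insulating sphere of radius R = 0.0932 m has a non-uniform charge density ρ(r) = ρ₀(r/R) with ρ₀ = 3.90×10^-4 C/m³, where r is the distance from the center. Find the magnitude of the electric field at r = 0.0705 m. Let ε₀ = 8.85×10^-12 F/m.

|E| ≈ 5.88×10^5 N/C

Use a concentric Gaussian sphere at r = 0.0705 m (r < R).
Q_enc = ∫₀^r ρ(r')·4πr'² dr' = (4πρ₀/R) ∫₀^r r'^3 dr' = 4πρ₀ r^4/(4·R) = 3.248×10^-7 C.
Applying ∮E·dA = Q_enc/ε₀ with Φ = E(4πr²):
E = |Q_enc|/(4πε₀r²) = (3.248×10^-7)/(4π·8.85×10^-12·(0.0705)²) = 5.88e5 N/C.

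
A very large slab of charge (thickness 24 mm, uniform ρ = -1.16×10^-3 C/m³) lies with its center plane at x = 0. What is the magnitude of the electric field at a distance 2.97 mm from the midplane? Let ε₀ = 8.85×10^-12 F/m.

By symmetry E is perpendicular to the slab. A Gaussian pillbox from −2.97 mm to +2.97 mm (face area A) lies entirely within the slab.
Q_enc = ρ·(2x)·A and flux = 2EA, so 2EA = 2ρxA/ε₀ ⇒ E = |ρ|x/ε₀.
E = (1.16×10^-3)(0.00297)/(8.85×10^-12) = 3.89×10^5 N/C.

3.89×10^5 N/C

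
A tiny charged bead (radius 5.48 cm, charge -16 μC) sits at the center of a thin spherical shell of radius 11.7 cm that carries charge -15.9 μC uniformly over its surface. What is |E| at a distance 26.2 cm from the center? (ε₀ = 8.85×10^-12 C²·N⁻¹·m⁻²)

E = 4.18e6 V/m

By spherical symmetry E is radial; choose a Gaussian sphere of radius r = 26.2 cm (r > 11.7 cm, enclosing both).
Q_enc = (-16 μC) + (-15.9 μC) = -3.19×10^-5 C.
Gauss's law: E·4πr² = Q_enc/ε₀.
E = |Q_enc|/(4πε₀r²) = (3.19×10^-5)/(4π·8.85×10^-12·(0.262)²) = 4.18e6 N/C.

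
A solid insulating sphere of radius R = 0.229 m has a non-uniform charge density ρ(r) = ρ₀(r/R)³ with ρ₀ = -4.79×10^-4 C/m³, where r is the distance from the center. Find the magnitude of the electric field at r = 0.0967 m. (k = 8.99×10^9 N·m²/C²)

6.57×10^4 N/C

Symmetry ⇒ E = E(r) r̂. Gaussian sphere of radius r = 0.0967 m (r < R).
Integrate the density: Q_enc = 4π ∫₀^r ρ₀(r'/R)^3 r'² dr' = 4πρ₀ r^6/(6·R³) = -6.83×10^-8 C.
Gauss's law: E·4πr² = Q_enc/ε₀.
E = k|Q_enc|/r² = (8.99×10^9)(6.83×10^-8)/(0.0967)² = 6.57e4 N/C.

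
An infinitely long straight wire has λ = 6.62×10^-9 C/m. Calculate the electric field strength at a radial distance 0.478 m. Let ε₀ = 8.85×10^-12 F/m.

E ≈ 249 N/C

Coaxial Gaussian cylinder, radius r = 0.478 m, length L.
Q_enc = λL, so λ_enc = 6.62×10^-9 C/m.
By Gauss's law (flux through the curved wall only), E·2πrL = λ_enc L/ε₀.
E = |λ_enc|/(2πε₀r) = (6.62×10^-9)/(2π·8.85×10^-12·0.478) = 249 N/C.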